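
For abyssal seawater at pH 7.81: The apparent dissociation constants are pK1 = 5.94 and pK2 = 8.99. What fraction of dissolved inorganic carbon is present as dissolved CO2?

α₀ = 0.0125

α₀ = 1 / (1 + K1/[H⁺] + K1K2/[H⁺]²) = 1 / (1 + 10^+1.87 + 10^+0.69)
   = 1 / (1 + 74.131 + 4.8978) = 1/80.029 = 0.01250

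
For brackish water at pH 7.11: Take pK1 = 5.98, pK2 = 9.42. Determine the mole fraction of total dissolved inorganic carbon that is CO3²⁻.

α₂ = 0.00454

α₂ = 1 / (1 + [H⁺]/K2 + [H⁺]²/(K1K2)) = 1 / (1 + 10^+2.31 + 10^+1.18)
   = 1 / (1 + 204.17 + 15.136) = 1/220.31 = 0.004539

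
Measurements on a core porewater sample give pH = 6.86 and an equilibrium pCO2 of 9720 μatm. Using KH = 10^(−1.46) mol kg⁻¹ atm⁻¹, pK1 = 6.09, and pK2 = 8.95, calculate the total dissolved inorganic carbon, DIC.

[CO2*] = KH · pCO2 = 10^(−1.46) × 9720×10^-6 = 3.370×10^-4 mol/kg
α₀ = 1/(1 + K1/[H⁺] + K1K2/[H⁺]²) = 1/(1 + 10^+0.77 + 10^-1.32) = 0.1442
DIC = [CO2*]/α₀ = 3.370×10^-4 / 0.1442 = 2.34 mmol/kg

DIC = 2.34 mmol/kg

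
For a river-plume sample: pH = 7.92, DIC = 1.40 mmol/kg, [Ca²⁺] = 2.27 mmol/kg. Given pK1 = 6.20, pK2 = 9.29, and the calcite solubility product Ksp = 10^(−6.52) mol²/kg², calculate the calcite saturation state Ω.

α₂ = 1 / (1 + [H⁺]/K2 + [H⁺]²/(K1K2)) = 1 / (1 + 10^+1.37 + 10^-0.35)
   = 1 / (1 + 23.442 + 0.44668) = 1/24.889 = 0.04018
[CO3²⁻] = α₂ × DIC = 0.04018 × 1.40 = 0.05625 mmol/kg
Ksp = 10^(−6.52) = 3.020×10^-7
Ω = [Ca²⁺][CO3²⁻]/Ksp = (2.27×10^-3)(5.625×10^-5) / 3.020×10^-7 = 0.423

Ω = 0.423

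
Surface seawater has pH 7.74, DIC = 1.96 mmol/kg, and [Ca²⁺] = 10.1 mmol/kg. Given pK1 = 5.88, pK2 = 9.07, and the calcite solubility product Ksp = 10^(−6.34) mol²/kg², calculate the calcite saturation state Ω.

Ω = 1.91

α₂ = 1 / (1 + [H⁺]/K2 + [H⁺]²/(K1K2)) = 1 / (1 + 10^+1.33 + 10^-0.53)
   = 1 / (1 + 21.380 + 0.29512) = 1/22.675 = 0.04410
[CO3²⁻] = α₂ × DIC = 0.04410 × 1.96 = 0.08644 mmol/kg
Ksp = 10^(−6.34) = 4.571×10^-7
Ω = [Ca²⁺][CO3²⁻]/Ksp = (10.1×10^-3)(8.644×10^-5) / 4.571×10^-7 = 1.91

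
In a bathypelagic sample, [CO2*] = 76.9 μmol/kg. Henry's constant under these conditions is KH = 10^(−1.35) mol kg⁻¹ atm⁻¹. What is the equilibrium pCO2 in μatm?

pCO2 = 1720 μatm

KH = 10^(−1.35) = 4.467×10^-2 mol kg⁻¹ atm⁻¹
pCO2 = [CO2*]/KH = 76.9×10^-6 / 4.467×10^-2 = 1.72×10^-3 atm = 1720 μatm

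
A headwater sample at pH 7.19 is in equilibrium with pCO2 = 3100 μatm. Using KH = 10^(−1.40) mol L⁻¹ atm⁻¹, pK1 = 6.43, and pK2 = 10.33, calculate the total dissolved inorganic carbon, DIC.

[CO2*] = KH · pCO2 = 10^(−1.40) × 3100×10^-6 = 1.234×10^-4 mol/L
α₀ = 1/(1 + K1/[H⁺] + K1K2/[H⁺]²) = 1/(1 + 10^+0.76 + 10^-2.38) = 0.1480
DIC = [CO2*]/α₀ = 1.234×10^-4 / 0.1480 = 0.834 mmol/L

DIC = 0.834 mmol/L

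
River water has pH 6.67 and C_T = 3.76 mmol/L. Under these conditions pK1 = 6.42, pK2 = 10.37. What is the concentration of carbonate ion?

α₂ = 1 / (1 + [H⁺]/K2 + [H⁺]²/(K1K2)) = 1 / (1 + 10^+3.70 + 10^+3.45)
   = 1 / (1 + 5011.9 + 2818.4) = 1/7831.3 = 0.0001277
[CO3²⁻] = α₂ × DIC = 0.0001277 × 3.76 = 0.000480 mmol/L = 0.480 μmol/L

[CO3²⁻] = 0.480 μmol/L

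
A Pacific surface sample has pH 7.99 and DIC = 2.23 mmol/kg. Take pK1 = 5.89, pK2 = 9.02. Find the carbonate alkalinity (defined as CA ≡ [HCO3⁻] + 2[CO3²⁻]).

CA = [HCO3⁻] + 2[CO3²⁻] = (α₁ + 2α₂)·DIC
At pH 7.99: [H⁺]/K1 = 10^-2.10 = 0.0079433, K2/[H⁺] = 10^-1.03 = 0.093325
α₁ = 1/(1 + 0.0079433 + 0.093325) = 1/1.1013 = 0.9080; α₂ = α₁·K2/[H⁺] = 0.08474
α₁ + 2α₂ = 1.0775
CA = 1.0775 × 2.23 = 2.40 mmol/kg

CA = 2.40 mmol/kg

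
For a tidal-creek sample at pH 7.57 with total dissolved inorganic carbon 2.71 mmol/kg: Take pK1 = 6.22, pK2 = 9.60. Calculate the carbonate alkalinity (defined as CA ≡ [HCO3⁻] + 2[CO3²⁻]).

CA = 2.62 mmol/kg

CA = [HCO3⁻] + 2[CO3²⁻] = (α₁ + 2α₂)·DIC
At pH 7.57: [H⁺]/K1 = 10^-1.35 = 0.044668, K2/[H⁺] = 10^-2.03 = 0.0093325
α₁ = 1/(1 + 0.044668 + 0.0093325) = 1/1.0540 = 0.9488; α₂ = α₁·K2/[H⁺] = 0.008854
α₁ + 2α₂ = 0.9665
CA = 0.9665 × 2.71 = 2.62 mmol/kg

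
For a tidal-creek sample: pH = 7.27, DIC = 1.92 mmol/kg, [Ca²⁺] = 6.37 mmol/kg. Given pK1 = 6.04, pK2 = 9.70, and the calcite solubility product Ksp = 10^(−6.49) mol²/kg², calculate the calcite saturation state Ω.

Ω = 0.132

α₂ = 1 / (1 + [H⁺]/K2 + [H⁺]²/(K1K2)) = 1 / (1 + 10^+2.43 + 10^+1.20)
   = 1 / (1 + 269.15 + 15.849) = 1/286.00 = 0.003496
[CO3²⁻] = α₂ × DIC = 0.003496 × 1.92 = 0.006713 mmol/kg = 6.713 μmol/kg
Ksp = 10^(−6.49) = 3.236×10^-7
Ω = [Ca²⁺][CO3²⁻]/Ksp = (6.37×10^-3)(6.713×10^-6) / 3.236×10^-7 = 0.132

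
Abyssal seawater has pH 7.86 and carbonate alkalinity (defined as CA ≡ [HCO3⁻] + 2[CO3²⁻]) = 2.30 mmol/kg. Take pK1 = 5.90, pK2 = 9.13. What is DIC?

DIC = 2.21 mmol/kg

CA = [HCO3⁻] + 2[CO3²⁻] = (α₁ + 2α₂)·DIC
At pH 7.86: [H⁺]/K1 = 10^-1.96 = 0.010965, K2/[H⁺] = 10^-1.27 = 0.053703
α₁ = 1/(1 + 0.010965 + 0.053703) = 1/1.0647 = 0.9393; α₂ = α₁·K2/[H⁺] = 0.05044
α₁ + 2α₂ = 1.0401
DIC = CA / (α₁ + 2α₂) = 2.30 / 1.0401 = 2.21 mmol/kg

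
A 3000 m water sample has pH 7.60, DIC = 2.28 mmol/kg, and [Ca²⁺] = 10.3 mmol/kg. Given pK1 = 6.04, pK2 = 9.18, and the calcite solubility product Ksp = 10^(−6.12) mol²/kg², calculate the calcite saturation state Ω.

α₂ = 1 / (1 + [H⁺]/K2 + [H⁺]²/(K1K2)) = 1 / (1 + 10^+1.58 + 10^+0.02)
   = 1 / (1 + 38.019 + 1.0471) = 1/40.066 = 0.02496
[CO3²⁻] = α₂ × DIC = 0.02496 × 2.28 = 0.05691 mmol/kg
Ksp = 10^(−6.12) = 7.586×10^-7
Ω = [Ca²⁺][CO3²⁻]/Ksp = (10.3×10^-3)(5.691×10^-5) / 7.586×10^-7 = 0.773

Ω = 0.773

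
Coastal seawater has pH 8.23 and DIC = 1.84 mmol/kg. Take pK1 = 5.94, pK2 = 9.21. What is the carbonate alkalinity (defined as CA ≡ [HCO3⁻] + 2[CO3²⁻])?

CA = 2.01 mmol/kg

CA = [HCO3⁻] + 2[CO3²⁻] = (α₁ + 2α₂)·DIC
At pH 8.23: [H⁺]/K1 = 10^-2.29 = 0.0051286, K2/[H⁺] = 10^-0.98 = 0.10471
α₁ = 1/(1 + 0.0051286 + 0.10471) = 1/1.1098 = 0.9010; α₂ = α₁·K2/[H⁺] = 0.09435
α₁ + 2α₂ = 1.0897
CA = 1.0897 × 1.84 = 2.01 mmol/kg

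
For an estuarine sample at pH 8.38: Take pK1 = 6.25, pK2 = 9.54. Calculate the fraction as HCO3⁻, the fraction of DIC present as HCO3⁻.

α₁ = 0.929

α₁ = 1 / (1 + [H⁺]/K1 + K2/[H⁺]) = 1 / (1 + 10^-2.13 + 10^-1.16)
   = 1 / (1 + 0.0074131 + 0.069183) = 1/1.0766 = 0.9289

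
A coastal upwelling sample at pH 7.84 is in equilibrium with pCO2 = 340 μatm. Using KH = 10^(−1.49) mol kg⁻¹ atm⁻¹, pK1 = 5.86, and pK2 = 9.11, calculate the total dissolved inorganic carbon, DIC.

[CO2*] = KH · pCO2 = 10^(−1.49) × 340×10^-6 = 1.100×10^-5 mol/kg
α₀ = 1/(1 + K1/[H⁺] + K1K2/[H⁺]²) = 1/(1 + 10^+1.98 + 10^+0.71) = 0.009840
DIC = [CO2*]/α₀ = 1.100×10^-5 / 0.009840 = 1.12 mmol/kg

DIC = 1.12 mmol/kg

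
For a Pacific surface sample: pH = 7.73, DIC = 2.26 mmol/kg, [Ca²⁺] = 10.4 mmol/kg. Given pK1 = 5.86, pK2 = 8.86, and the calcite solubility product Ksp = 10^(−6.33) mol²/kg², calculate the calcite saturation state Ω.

Ω = 3.43

α₂ = 1 / (1 + [H⁺]/K2 + [H⁺]²/(K1K2)) = 1 / (1 + 10^+1.13 + 10^-0.74)
   = 1 / (1 + 13.490 + 0.18197) = 1/14.672 = 0.06816
[CO3²⁻] = α₂ × DIC = 0.06816 × 2.26 = 0.1540 mmol/kg
Ksp = 10^(−6.33) = 4.677×10^-7
Ω = [Ca²⁺][CO3²⁻]/Ksp = (10.4×10^-3)(1.540×10^-4) / 4.677×10^-7 = 3.43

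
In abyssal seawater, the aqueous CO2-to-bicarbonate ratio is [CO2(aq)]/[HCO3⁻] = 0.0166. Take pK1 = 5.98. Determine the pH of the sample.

pH = 7.76

From K1 = [H⁺][HCO3⁻]/[CO2(aq)]:  pH = pK1 − log₁₀([CO2(aq)]/[HCO3⁻])
log₁₀(0.0166) = -1.780
pH = 5.98 − (-1.780) = 7.76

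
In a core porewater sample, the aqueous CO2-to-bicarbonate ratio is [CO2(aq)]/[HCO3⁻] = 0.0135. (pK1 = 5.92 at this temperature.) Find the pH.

From K1 = [H⁺][HCO3⁻]/[CO2(aq)]:  pH = pK1 − log₁₀([CO2(aq)]/[HCO3⁻])
log₁₀(0.0135) = -1.870
pH = 5.92 − (-1.870) = 7.79

pH = 7.79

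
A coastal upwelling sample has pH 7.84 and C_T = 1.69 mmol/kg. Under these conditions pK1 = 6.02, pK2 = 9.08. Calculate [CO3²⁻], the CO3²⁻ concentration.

[CO3²⁻] = 0.0907 mmol/kg

α₂ = 1 / (1 + [H⁺]/K2 + [H⁺]²/(K1K2)) = 1 / (1 + 10^+1.24 + 10^-0.58)
   = 1 / (1 + 17.378 + 0.26303) = 1/18.641 = 0.05365
[CO3²⁻] = α₂ × DIC = 0.05365 × 1.69 = 0.0907 mmol/kg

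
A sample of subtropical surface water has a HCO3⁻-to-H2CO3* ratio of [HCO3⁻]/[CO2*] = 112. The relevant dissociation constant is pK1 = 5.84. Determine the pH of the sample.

From K1 = [H⁺][HCO3⁻]/[CO2*]:  pH = pK1 + log₁₀([HCO3⁻]/[CO2*])
log₁₀(112) = +2.049
pH = 5.84 + (+2.049) = 7.89

pH = 7.89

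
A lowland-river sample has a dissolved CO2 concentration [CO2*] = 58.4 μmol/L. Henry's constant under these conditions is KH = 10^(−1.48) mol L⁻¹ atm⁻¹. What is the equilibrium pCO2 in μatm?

KH = 10^(−1.48) = 3.311×10^-2 mol L⁻¹ atm⁻¹
pCO2 = [CO2*]/KH = 58.4×10^-6 / 3.311×10^-2 = 1.76×10^-3 atm = 1760 μatm

pCO2 = 1760 μatm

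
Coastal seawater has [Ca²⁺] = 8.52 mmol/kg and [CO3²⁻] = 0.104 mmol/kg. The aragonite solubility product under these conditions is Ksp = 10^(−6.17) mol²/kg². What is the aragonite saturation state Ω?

Ω = 1.31

Ksp = 10^(−6.17) = 6.761×10^-7
Ω = [Ca²⁺][CO3²⁻]/Ksp = (8.52×10^-3)(0.104×10^-3) / 6.761×10^-7 = 1.31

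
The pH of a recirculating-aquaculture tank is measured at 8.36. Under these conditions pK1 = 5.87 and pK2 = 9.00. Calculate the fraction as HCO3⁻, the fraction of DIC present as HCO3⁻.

α₁ = 0.811

α₁ = 1 / (1 + [H⁺]/K1 + K2/[H⁺]) = 1 / (1 + 10^-2.49 + 10^-0.64)
   = 1 / (1 + 0.0032359 + 0.22909) = 1/1.2323 = 0.8115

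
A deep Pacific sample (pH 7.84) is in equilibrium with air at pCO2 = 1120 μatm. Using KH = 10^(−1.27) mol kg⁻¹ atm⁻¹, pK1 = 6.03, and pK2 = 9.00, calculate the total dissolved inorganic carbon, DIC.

DIC = 4.21 mmol/kg

[CO2*] = KH · pCO2 = 10^(−1.27) × 1120×10^-6 = 6.015×10^-5 mol/kg
α₀ = 1/(1 + K1/[H⁺] + K1K2/[H⁺]²) = 1/(1 + 10^+1.81 + 10^+0.65) = 0.01428
DIC = [CO2*]/α₀ = 6.015×10^-5 / 0.01428 = 4.21 mmol/kg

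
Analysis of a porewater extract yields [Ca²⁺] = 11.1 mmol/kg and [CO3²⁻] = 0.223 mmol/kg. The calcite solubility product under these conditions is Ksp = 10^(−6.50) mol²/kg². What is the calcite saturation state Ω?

Ω = 7.83

Ksp = 10^(−6.50) = 3.162×10^-7
Ω = [Ca²⁺][CO3²⁻]/Ksp = (11.1×10^-3)(0.223×10^-3) / 3.162×10^-7 = 7.83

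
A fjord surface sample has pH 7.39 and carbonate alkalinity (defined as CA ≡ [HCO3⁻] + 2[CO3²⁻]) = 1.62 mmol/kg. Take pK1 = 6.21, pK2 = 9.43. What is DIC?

DIC = 1.71 mmol/kg

CA = [HCO3⁻] + 2[CO3²⁻] = (α₁ + 2α₂)·DIC
At pH 7.39: [H⁺]/K1 = 10^-1.18 = 0.066069, K2/[H⁺] = 10^-2.04 = 0.0091201
α₁ = 1/(1 + 0.066069 + 0.0091201) = 1/1.0752 = 0.9301; α₂ = α₁·K2/[H⁺] = 0.008482
α₁ + 2α₂ = 0.9470
DIC = CA / (α₁ + 2α₂) = 1.62 / 0.9470 = 1.71 mmol/kg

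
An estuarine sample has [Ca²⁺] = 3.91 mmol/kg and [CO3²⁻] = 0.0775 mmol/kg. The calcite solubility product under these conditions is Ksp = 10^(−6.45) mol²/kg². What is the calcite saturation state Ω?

Ksp = 10^(−6.45) = 3.548×10^-7
Ω = [Ca²⁺][CO3²⁻]/Ksp = (3.91×10^-3)(0.0775×10^-3) / 3.548×10^-7 = 0.854

Ω = 0.854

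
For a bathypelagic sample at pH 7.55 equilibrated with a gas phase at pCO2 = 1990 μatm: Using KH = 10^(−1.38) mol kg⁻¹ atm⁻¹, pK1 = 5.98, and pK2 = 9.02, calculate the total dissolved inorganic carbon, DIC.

DIC = 3.27 mmol/kg

[CO2*] = KH · pCO2 = 10^(−1.38) × 1990×10^-6 = 8.296×10^-5 mol/kg
α₀ = 1/(1 + K1/[H⁺] + K1K2/[H⁺]²) = 1/(1 + 10^+1.57 + 10^+0.10) = 0.02537
DIC = [CO2*]/α₀ = 8.296×10^-5 / 0.02537 = 3.27 mmol/kg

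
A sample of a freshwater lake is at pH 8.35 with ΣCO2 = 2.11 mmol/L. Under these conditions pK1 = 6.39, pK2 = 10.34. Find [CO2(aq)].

α₀ = 1 / (1 + K1/[H⁺] + K1K2/[H⁺]²) = 1 / (1 + 10^+1.96 + 10^-0.03)
   = 1 / (1 + 91.201 + 0.93325) = 1/93.134 = 0.01074
[CO2*] = α₀ × DIC = 0.01074 × 2.11 = 0.0227 mmol/L

[CO2*] = 0.0227 mmol/L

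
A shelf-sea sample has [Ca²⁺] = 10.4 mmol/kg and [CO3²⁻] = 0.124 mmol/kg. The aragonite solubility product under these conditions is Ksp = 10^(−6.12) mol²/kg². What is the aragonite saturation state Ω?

Ksp = 10^(−6.12) = 7.586×10^-7
Ω = [Ca²⁺][CO3²⁻]/Ksp = (10.4×10^-3)(0.124×10^-3) / 7.586×10^-7 = 1.70

Ω = 1.70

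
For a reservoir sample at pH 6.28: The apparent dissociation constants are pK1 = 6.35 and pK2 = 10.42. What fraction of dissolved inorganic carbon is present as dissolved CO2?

α₀ = 1 / (1 + K1/[H⁺] + K1K2/[H⁺]²) = 1 / (1 + 10^-0.07 + 10^-4.21)
   = 1 / (1 + 0.85114 + 6.1660×10^-5) = 1/1.8512 = 0.5402

α₀ = 0.540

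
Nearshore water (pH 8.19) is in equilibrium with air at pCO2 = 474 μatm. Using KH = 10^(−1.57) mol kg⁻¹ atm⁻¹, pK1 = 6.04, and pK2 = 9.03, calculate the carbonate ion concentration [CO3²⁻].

[CO3²⁻] = 0.260 mmol/kg

[CO2*] = KH · pCO2 = 10^(−1.57) × 474×10^-6 = 1.276×10^-5 mol/kg
α₀ = 1/(1 + K1/[H⁺] + K1K2/[H⁺]²) = 1/(1 + 10^+2.15 + 10^+1.31) = 0.006147
DIC = [CO2*]/α₀ = 1.276×10^-5 / 0.006147 = 2.075 mmol/kg
[CO3²⁻] = α₂·DIC; α₂ = 0.1255, so [CO3²⁻] = 0.1255 × 2.075 = 0.260 mmol/kg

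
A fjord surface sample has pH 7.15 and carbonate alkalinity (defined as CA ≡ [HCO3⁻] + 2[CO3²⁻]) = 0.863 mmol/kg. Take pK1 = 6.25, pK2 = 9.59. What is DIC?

CA = [HCO3⁻] + 2[CO3²⁻] = (α₁ + 2α₂)·DIC
At pH 7.15: [H⁺]/K1 = 10^-0.90 = 0.12589, K2/[H⁺] = 10^-2.44 = 0.0036308
α₁ = 1/(1 + 0.12589 + 0.0036308) = 1/1.1295 = 0.8853; α₂ = α₁·K2/[H⁺] = 0.003214
α₁ + 2α₂ = 0.8918
DIC = CA / (α₁ + 2α₂) = 0.863 / 0.8918 = 0.968 mmol/kg

DIC = 0.968 mmol/kg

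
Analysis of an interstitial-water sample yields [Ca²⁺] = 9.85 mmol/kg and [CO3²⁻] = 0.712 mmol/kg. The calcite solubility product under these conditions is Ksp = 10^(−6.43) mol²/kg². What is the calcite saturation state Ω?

Ω = 18.9

Ksp = 10^(−6.43) = 3.715×10^-7
Ω = [Ca²⁺][CO3²⁻]/Ksp = (9.85×10^-3)(0.712×10^-3) / 3.715×10^-7 = 18.9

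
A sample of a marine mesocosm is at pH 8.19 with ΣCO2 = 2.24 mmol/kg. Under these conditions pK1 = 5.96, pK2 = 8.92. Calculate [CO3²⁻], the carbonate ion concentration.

α₂ = 1 / (1 + [H⁺]/K2 + [H⁺]²/(K1K2)) = 1 / (1 + 10^+0.73 + 10^-1.50)
   = 1 / (1 + 5.3703 + 0.031623) = 1/6.4019 = 0.1562
[CO3²⁻] = α₂ × DIC = 0.1562 × 2.24 = 0.350 mmol/kg

[CO3²⁻] = 0.350 mmol/kg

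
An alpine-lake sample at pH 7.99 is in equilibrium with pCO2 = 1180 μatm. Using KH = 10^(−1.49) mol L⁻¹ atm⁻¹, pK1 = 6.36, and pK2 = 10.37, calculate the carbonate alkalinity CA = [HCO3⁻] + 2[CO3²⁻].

CA = 1.64 mmol/L

[CO2*] = KH · pCO2 = 10^(−1.49) × 1180×10^-6 = 3.818×10^-5 mol/L
α₀ = 1/(1 + K1/[H⁺] + K1K2/[H⁺]²) = 1/(1 + 10^+1.63 + 10^-0.75) = 0.02281
DIC = [CO2*]/α₀ = 3.818×10^-5 / 0.02281 = 1.674 mmol/L
CA = (α₁ + 2α₂)·DIC = (0.9731 + 2×0.004057) × 1.674 = 1.64 mmol/L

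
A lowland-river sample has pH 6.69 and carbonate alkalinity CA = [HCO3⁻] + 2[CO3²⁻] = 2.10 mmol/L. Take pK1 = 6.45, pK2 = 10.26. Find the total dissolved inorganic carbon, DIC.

CA = [HCO3⁻] + 2[CO3²⁻] = (α₁ + 2α₂)·DIC
At pH 6.69: [H⁺]/K1 = 10^-0.24 = 0.57544, K2/[H⁺] = 10^-3.57 = 0.00026915
α₁ = 1/(1 + 0.57544 + 0.00026915) = 1/1.5757 = 0.6346; α₂ = α₁·K2/[H⁺] = 0.0001708
α₁ + 2α₂ = 0.6350
DIC = CA / (α₁ + 2α₂) = 2.10 / 0.6350 = 3.31 mmol/L

DIC = 3.31 mmol/L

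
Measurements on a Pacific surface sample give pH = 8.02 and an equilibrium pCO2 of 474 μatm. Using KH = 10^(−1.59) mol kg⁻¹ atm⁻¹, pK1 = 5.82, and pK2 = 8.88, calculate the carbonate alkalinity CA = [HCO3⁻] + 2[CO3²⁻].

[CO2*] = KH · pCO2 = 10^(−1.59) × 474×10^-6 = 1.218×10^-5 mol/kg
α₀ = 1/(1 + K1/[H⁺] + K1K2/[H⁺]²) = 1/(1 + 10^+2.20 + 10^+1.34) = 0.005514
DIC = [CO2*]/α₀ = 1.218×10^-5 / 0.005514 = 2.210 mmol/kg
CA = (α₁ + 2α₂)·DIC = (0.8739 + 2×0.1206) × 2.210 = 2.46 mmol/kg

CA = 2.46 mmol/kg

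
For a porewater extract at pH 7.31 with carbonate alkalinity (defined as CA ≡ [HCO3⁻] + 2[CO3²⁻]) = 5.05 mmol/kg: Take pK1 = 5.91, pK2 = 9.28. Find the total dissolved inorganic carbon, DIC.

DIC = 5.19 mmol/kg

CA = [HCO3⁻] + 2[CO3²⁻] = (α₁ + 2α₂)·DIC
At pH 7.31: [H⁺]/K1 = 10^-1.40 = 0.039811, K2/[H⁺] = 10^-1.97 = 0.010715
α₁ = 1/(1 + 0.039811 + 0.010715) = 1/1.0505 = 0.9519; α₂ = α₁·K2/[H⁺] = 0.01020
α₁ + 2α₂ = 0.9723
DIC = CA / (α₁ + 2α₂) = 5.05 / 0.9723 = 5.19 mmol/kg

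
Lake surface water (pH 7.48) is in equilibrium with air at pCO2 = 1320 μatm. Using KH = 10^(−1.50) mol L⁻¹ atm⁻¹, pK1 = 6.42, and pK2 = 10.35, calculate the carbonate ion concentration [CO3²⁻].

[CO2*] = KH · pCO2 = 10^(−1.50) × 1320×10^-6 = 4.174×10^-5 mol/L
α₀ = 1/(1 + K1/[H⁺] + K1K2/[H⁺]²) = 1/(1 + 10^+1.06 + 10^-1.81) = 0.08002
DIC = [CO2*]/α₀ = 4.174×10^-5 / 0.08002 = 0.5217 mmol/L
[CO3²⁻] = α₂·DIC; α₂ = 0.001239, so [CO3²⁻] = 0.001239 × 0.5217 = 0.000647 mmol/L = 0.647 μmol/L

[CO3²⁻] = 0.647 μmol/L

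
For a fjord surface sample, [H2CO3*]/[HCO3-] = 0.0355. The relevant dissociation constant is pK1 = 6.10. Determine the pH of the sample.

From K1 = [H⁺][HCO3-]/[H2CO3*]:  pH = pK1 − log₁₀([H2CO3*]/[HCO3-])
log₁₀(0.0355) = -1.450
pH = 6.10 − (-1.450) = 7.55

pH = 7.55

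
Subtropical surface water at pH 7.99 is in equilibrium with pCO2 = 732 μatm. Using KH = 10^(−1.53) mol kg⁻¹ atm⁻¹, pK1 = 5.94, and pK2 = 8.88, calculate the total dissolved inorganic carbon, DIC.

DIC = 2.76 mmol/kg

[CO2*] = KH · pCO2 = 10^(−1.53) × 732×10^-6 = 2.160×10^-5 mol/kg
α₀ = 1/(1 + K1/[H⁺] + K1K2/[H⁺]²) = 1/(1 + 10^+2.05 + 10^+1.16) = 0.007834
DIC = [CO2*]/α₀ = 2.160×10^-5 / 0.007834 = 2.76 mmol/kg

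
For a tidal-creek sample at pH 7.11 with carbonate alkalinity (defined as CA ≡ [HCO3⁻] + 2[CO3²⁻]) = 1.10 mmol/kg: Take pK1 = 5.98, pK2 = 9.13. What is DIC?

DIC = 1.17 mmol/kg

CA = [HCO3⁻] + 2[CO3²⁻] = (α₁ + 2α₂)·DIC
At pH 7.11: [H⁺]/K1 = 10^-1.13 = 0.074131, K2/[H⁺] = 10^-2.02 = 0.0095499
α₁ = 1/(1 + 0.074131 + 0.0095499) = 1/1.0837 = 0.9228; α₂ = α₁·K2/[H⁺] = 0.008812
α₁ + 2α₂ = 0.9404
DIC = CA / (α₁ + 2α₂) = 1.10 / 0.9404 = 1.17 mmol/kg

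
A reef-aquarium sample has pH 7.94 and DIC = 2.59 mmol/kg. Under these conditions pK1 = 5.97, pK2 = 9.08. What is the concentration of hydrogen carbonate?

α₁ = 1 / (1 + [H⁺]/K1 + K2/[H⁺]) = 1 / (1 + 10^-1.97 + 10^-1.14)
   = 1 / (1 + 0.010715 + 0.072444) = 1/1.0832 = 0.9232
[HCO3⁻] = α₁ × DIC = 0.9232 × 2.59 = 2.39 mmol/kg

[HCO3⁻] = 2.39 mmol/kg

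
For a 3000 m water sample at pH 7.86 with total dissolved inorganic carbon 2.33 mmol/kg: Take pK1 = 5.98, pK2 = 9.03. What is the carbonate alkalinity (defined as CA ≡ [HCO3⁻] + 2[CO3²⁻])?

CA = 2.45 mmol/kg

CA = [HCO3⁻] + 2[CO3²⁻] = (α₁ + 2α₂)·DIC
At pH 7.86: [H⁺]/K1 = 10^-1.88 = 0.013183, K2/[H⁺] = 10^-1.17 = 0.067608
α₁ = 1/(1 + 0.013183 + 0.067608) = 1/1.0808 = 0.9252; α₂ = α₁·K2/[H⁺] = 0.06255
α₁ + 2α₂ = 1.0504
CA = 1.0504 × 2.33 = 2.45 mmol/kg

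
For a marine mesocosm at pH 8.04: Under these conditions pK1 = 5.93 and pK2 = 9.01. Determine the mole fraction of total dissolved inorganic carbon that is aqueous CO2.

α₀ = 1 / (1 + K1/[H⁺] + K1K2/[H⁺]²) = 1 / (1 + 10^+2.11 + 10^+1.14)
   = 1 / (1 + 128.82 + 13.804) = 1/143.63 = 0.006962

α₀ = 0.00696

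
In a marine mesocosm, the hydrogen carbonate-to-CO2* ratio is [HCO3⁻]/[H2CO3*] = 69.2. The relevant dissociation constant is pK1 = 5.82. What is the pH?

From K1 = [H⁺][HCO3⁻]/[H2CO3*]:  pH = pK1 + log₁₀([HCO3⁻]/[H2CO3*])
log₁₀(69.2) = +1.840
pH = 5.82 + (+1.840) = 7.66

pH = 7.66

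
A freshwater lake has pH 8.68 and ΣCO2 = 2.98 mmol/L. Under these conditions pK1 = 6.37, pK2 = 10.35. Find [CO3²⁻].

α₂ = 1 / (1 + [H⁺]/K2 + [H⁺]²/(K1K2)) = 1 / (1 + 10^+1.67 + 10^-0.64)
   = 1 / (1 + 46.774 + 0.22909) = 1/48.003 = 0.02083
[CO3²⁻] = α₂ × DIC = 0.02083 × 2.98 = 0.0621 mmol/L

[CO3²⁻] = 0.0621 mmol/L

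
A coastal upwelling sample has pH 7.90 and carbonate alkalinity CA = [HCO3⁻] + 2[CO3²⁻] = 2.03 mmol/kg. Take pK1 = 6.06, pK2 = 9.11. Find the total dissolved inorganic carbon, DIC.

CA = [HCO3⁻] + 2[CO3²⁻] = (α₁ + 2α₂)·DIC
At pH 7.90: [H⁺]/K1 = 10^-1.84 = 0.014454, K2/[H⁺] = 10^-1.21 = 0.061660
α₁ = 1/(1 + 0.014454 + 0.061660) = 1/1.0761 = 0.9293; α₂ = α₁·K2/[H⁺] = 0.05730
α₁ + 2α₂ = 1.0439
DIC = CA / (α₁ + 2α₂) = 2.03 / 1.0439 = 1.94 mmol/kg

DIC = 1.94 mmol/kg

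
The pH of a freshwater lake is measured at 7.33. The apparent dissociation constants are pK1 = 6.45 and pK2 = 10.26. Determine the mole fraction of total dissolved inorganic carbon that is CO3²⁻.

α₂ = 1 / (1 + [H⁺]/K2 + [H⁺]²/(K1K2)) = 1 / (1 + 10^+2.93 + 10^+2.05)
   = 1 / (1 + 851.14 + 112.20) = 1/964.34 = 0.001037

α₂ = 0.00104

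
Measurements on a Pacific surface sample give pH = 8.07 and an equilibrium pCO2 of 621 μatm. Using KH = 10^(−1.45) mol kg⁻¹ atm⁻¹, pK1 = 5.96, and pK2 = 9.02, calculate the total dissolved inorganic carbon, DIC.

DIC = 3.18 mmol/kg

[CO2*] = KH · pCO2 = 10^(−1.45) × 621×10^-6 = 2.203×10^-5 mol/kg
α₀ = 1/(1 + K1/[H⁺] + K1K2/[H⁺]²) = 1/(1 + 10^+2.11 + 10^+1.16) = 0.006931
DIC = [CO2*]/α₀ = 2.203×10^-5 / 0.006931 = 3.18 mmol/kg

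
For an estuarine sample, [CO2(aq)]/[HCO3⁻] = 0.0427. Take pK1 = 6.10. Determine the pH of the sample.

pH = 7.47

From K1 = [H⁺][HCO3⁻]/[CO2(aq)]:  pH = pK1 − log₁₀([CO2(aq)]/[HCO3⁻])
log₁₀(0.0427) = -1.370
pH = 6.10 − (-1.370) = 7.47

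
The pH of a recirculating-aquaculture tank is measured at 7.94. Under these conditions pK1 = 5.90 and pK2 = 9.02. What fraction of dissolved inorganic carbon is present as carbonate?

α₂ = 1 / (1 + [H⁺]/K2 + [H⁺]²/(K1K2)) = 1 / (1 + 10^+1.08 + 10^-0.96)
   = 1 / (1 + 12.023 + 0.10965) = 1/13.132 = 0.07615

α₂ = 0.0761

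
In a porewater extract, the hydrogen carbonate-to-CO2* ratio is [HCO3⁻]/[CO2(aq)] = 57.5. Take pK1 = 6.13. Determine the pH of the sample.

From K1 = [H⁺][HCO3⁻]/[CO2(aq)]:  pH = pK1 + log₁₀([HCO3⁻]/[CO2(aq)])
log₁₀(57.5) = +1.760
pH = 6.13 + (+1.760) = 7.89

pH = 7.89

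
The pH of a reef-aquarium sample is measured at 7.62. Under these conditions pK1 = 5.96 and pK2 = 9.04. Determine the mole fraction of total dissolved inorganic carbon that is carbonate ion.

α₂ = 0.0359

α₂ = 1 / (1 + [H⁺]/K2 + [H⁺]²/(K1K2)) = 1 / (1 + 10^+1.42 + 10^-0.24)
   = 1 / (1 + 26.303 + 0.57544) = 1/27.878 = 0.03587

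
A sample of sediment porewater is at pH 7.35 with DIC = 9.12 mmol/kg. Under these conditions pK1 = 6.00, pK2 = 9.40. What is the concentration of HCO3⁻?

[HCO3⁻] = 8.66 mmol/kg

α₁ = 1 / (1 + [H⁺]/K1 + K2/[H⁺]) = 1 / (1 + 10^-1.35 + 10^-2.05)
   = 1 / (1 + 0.044668 + 0.0089125) = 1/1.0536 = 0.9491
[HCO3⁻] = α₁ × DIC = 0.9491 × 9.12 = 8.66 mmol/kg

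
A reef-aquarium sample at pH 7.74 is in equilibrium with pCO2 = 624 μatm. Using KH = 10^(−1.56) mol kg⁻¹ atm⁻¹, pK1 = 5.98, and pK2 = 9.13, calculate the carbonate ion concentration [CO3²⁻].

[CO3²⁻] = 0.0403 mmol/kg

[CO2*] = KH · pCO2 = 10^(−1.56) × 624×10^-6 = 1.719×10^-5 mol/kg
α₀ = 1/(1 + K1/[H⁺] + K1K2/[H⁺]²) = 1/(1 + 10^+1.76 + 10^+0.37) = 0.01642
DIC = [CO2*]/α₀ = 1.719×10^-5 / 0.01642 = 1.046 mmol/kg
[CO3²⁻] = α₂·DIC; α₂ = 0.03850, so [CO3²⁻] = 0.03850 × 1.046 = 0.0403 mmol/kg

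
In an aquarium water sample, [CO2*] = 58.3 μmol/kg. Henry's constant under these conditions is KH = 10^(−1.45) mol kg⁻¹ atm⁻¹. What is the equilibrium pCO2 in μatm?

pCO2 = 1640 μatm

KH = 10^(−1.45) = 3.548×10^-2 mol kg⁻¹ atm⁻¹
pCO2 = [CO2*]/KH = 58.3×10^-6 / 3.548×10^-2 = 1.64×10^-3 atm = 1640 μatm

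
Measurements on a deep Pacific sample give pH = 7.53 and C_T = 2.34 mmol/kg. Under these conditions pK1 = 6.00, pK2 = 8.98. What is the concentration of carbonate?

α₂ = 1 / (1 + [H⁺]/K2 + [H⁺]²/(K1K2)) = 1 / (1 + 10^+1.45 + 10^-0.08)
   = 1 / (1 + 28.184 + 0.83176) = 1/30.016 = 0.03332
[CO3²⁻] = α₂ × DIC = 0.03332 × 2.34 = 0.0780 mmol/kg

[CO3²⁻] = 0.0780 mmol/kg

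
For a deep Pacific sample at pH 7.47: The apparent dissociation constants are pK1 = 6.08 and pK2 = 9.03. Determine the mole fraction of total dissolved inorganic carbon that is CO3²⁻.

α₂ = 0.0258

α₂ = 1 / (1 + [H⁺]/K2 + [H⁺]²/(K1K2)) = 1 / (1 + 10^+1.56 + 10^+0.17)
   = 1 / (1 + 36.308 + 1.4791) = 1/38.787 = 0.02578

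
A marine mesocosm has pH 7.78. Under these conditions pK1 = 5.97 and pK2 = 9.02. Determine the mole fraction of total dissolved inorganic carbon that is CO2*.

α₀ = 1 / (1 + K1/[H⁺] + K1K2/[H⁺]²) = 1 / (1 + 10^+1.81 + 10^+0.57)
   = 1 / (1 + 64.565 + 3.7154) = 1/69.281 = 0.01443

α₀ = 0.0144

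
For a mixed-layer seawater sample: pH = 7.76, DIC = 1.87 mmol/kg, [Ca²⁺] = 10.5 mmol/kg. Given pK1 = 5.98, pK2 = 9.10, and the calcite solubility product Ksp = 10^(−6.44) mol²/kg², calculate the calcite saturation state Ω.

Ω = 2.33

α₂ = 1 / (1 + [H⁺]/K2 + [H⁺]²/(K1K2)) = 1 / (1 + 10^+1.34 + 10^-0.44)
   = 1 / (1 + 21.878 + 0.36308) = 1/23.241 = 0.04303
[CO3²⁻] = α₂ × DIC = 0.04303 × 1.87 = 0.08046 mmol/kg
Ksp = 10^(−6.44) = 3.631×10^-7
Ω = [Ca²⁺][CO3²⁻]/Ksp = (10.5×10^-3)(8.046×10^-5) / 3.631×10^-7 = 2.33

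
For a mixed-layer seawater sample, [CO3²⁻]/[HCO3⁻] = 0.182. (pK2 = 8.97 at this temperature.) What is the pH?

pH = 8.23

From K2 = [H⁺][CO3²⁻]/[HCO3⁻]:  pH = pK2 + log₁₀([CO3²⁻]/[HCO3⁻])
log₁₀(0.182) = -0.740
pH = 8.97 + (-0.740) = 8.23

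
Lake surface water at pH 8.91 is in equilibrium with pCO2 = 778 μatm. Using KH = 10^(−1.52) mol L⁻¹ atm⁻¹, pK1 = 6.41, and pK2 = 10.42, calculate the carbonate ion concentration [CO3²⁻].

[CO3²⁻] = 0.230 mmol/L

[CO2*] = KH · pCO2 = 10^(−1.52) × 778×10^-6 = 2.350×10^-5 mol/L
α₀ = 1/(1 + K1/[H⁺] + K1K2/[H⁺]²) = 1/(1 + 10^+2.50 + 10^+0.99) = 0.003058
DIC = [CO2*]/α₀ = 2.350×10^-5 / 0.003058 = 7.683 mmol/L
[CO3²⁻] = α₂·DIC; α₂ = 0.02988, so [CO3²⁻] = 0.02988 × 7.683 = 0.230 mmol/L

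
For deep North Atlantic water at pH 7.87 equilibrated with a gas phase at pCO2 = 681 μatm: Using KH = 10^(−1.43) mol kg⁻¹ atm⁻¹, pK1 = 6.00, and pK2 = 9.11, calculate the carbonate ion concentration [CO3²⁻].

[CO3²⁻] = 0.108 mmol/kg

[CO2*] = KH · pCO2 = 10^(−1.43) × 681×10^-6 = 2.530×10^-5 mol/kg
α₀ = 1/(1 + K1/[H⁺] + K1K2/[H⁺]²) = 1/(1 + 10^+1.87 + 10^+0.63) = 0.01259
DIC = [CO2*]/α₀ = 2.530×10^-5 / 0.01259 = 2.009 mmol/kg
[CO3²⁻] = α₂·DIC; α₂ = 0.05373, so [CO3²⁻] = 0.05373 × 2.009 = 0.108 mmol/kg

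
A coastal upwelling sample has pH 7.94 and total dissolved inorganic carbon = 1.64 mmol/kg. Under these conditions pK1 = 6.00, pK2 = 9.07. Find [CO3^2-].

α₂ = 1 / (1 + [H⁺]/K2 + [H⁺]²/(K1K2)) = 1 / (1 + 10^+1.13 + 10^-0.81)
   = 1 / (1 + 13.490 + 0.15488) = 1/14.645 = 0.06828
[CO3²⁻] = α₂ × DIC = 0.06828 × 1.64 = 0.112 mmol/kg

[CO3²⁻] = 0.112 mmol/kg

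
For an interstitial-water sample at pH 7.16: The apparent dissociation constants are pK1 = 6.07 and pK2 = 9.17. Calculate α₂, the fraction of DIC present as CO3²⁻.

α₂ = 0.00896

α₂ = 1 / (1 + [H⁺]/K2 + [H⁺]²/(K1K2)) = 1 / (1 + 10^+2.01 + 10^+0.92)
   = 1 / (1 + 102.33 + 8.3176) = 1/111.65 = 0.008957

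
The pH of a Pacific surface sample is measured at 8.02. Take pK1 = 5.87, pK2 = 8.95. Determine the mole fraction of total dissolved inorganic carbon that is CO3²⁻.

α₂ = 1 / (1 + [H⁺]/K2 + [H⁺]²/(K1K2)) = 1 / (1 + 10^+0.93 + 10^-1.22)
   = 1 / (1 + 8.5114 + 0.060256) = 1/9.5716 = 0.1045

α₂ = 0.104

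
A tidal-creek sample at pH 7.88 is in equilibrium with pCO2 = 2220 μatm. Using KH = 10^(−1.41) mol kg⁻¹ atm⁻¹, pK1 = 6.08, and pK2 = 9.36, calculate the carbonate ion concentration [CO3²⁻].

[CO2*] = KH · pCO2 = 10^(−1.41) × 2220×10^-6 = 8.637×10^-5 mol/kg
α₀ = 1/(1 + K1/[H⁺] + K1K2/[H⁺]²) = 1/(1 + 10^+1.80 + 10^+0.32) = 0.01511
DIC = [CO2*]/α₀ = 8.637×10^-5 / 0.01511 = 5.716 mmol/kg
[CO3²⁻] = α₂·DIC; α₂ = 0.03157, so [CO3²⁻] = 0.03157 × 5.716 = 0.180 mmol/kg

[CO3²⁻] = 0.180 mmol/kg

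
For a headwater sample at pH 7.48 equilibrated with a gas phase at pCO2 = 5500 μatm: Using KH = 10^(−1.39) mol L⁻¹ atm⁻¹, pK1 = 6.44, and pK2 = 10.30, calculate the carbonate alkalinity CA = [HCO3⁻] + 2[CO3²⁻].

CA = 2.46 mmol/L

[CO2*] = KH · pCO2 = 10^(−1.39) × 5500×10^-6 = 2.241×10^-4 mol/L
α₀ = 1/(1 + K1/[H⁺] + K1K2/[H⁺]²) = 1/(1 + 10^+1.04 + 10^-1.78) = 0.08346
DIC = [CO2*]/α₀ = 2.241×10^-4 / 0.08346 = 2.685 mmol/L
CA = (α₁ + 2α₂)·DIC = (0.9152 + 2×0.001385) × 2.685 = 2.46 mmol/L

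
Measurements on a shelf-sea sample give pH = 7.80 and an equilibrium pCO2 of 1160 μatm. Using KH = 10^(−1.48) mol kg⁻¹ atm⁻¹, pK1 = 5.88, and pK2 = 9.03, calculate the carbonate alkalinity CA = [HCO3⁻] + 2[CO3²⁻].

[CO2*] = KH · pCO2 = 10^(−1.48) × 1160×10^-6 = 3.841×10^-5 mol/kg
α₀ = 1/(1 + K1/[H⁺] + K1K2/[H⁺]²) = 1/(1 + 10^+1.92 + 10^+0.69) = 0.01123
DIC = [CO2*]/α₀ = 3.841×10^-5 / 0.01123 = 3.421 mmol/kg
CA = (α₁ + 2α₂)·DIC = (0.9338 + 2×0.05499) × 3.421 = 3.57 mmol/kg

CA = 3.57 mmol/kg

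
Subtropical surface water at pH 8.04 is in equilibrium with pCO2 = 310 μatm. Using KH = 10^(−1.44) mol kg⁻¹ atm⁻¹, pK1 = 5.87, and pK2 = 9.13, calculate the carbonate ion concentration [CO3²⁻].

[CO2*] = KH · pCO2 = 10^(−1.44) × 310×10^-6 = 1.126×10^-5 mol/kg
α₀ = 1/(1 + K1/[H⁺] + K1K2/[H⁺]²) = 1/(1 + 10^+2.17 + 10^+1.08) = 0.006214
DIC = [CO2*]/α₀ = 1.126×10^-5 / 0.006214 = 1.811 mmol/kg
[CO3²⁻] = α₂·DIC; α₂ = 0.07471, so [CO3²⁻] = 0.07471 × 1.811 = 0.135 mmol/kg

[CO3²⁻] = 0.135 mmol/kg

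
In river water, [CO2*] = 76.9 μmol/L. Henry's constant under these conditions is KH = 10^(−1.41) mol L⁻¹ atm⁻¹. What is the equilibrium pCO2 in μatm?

KH = 10^(−1.41) = 3.890×10^-2 mol L⁻¹ atm⁻¹
pCO2 = [CO2*]/KH = 76.9×10^-6 / 3.890×10^-2 = 1.98×10^-3 atm = 1980 μatm

pCO2 = 1980 μatm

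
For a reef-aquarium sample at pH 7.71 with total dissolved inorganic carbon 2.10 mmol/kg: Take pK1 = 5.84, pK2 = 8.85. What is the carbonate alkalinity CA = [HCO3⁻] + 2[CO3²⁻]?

CA = [HCO3⁻] + 2[CO3²⁻] = (α₁ + 2α₂)·DIC
At pH 7.71: [H⁺]/K1 = 10^-1.87 = 0.013490, K2/[H⁺] = 10^-1.14 = 0.072444
α₁ = 1/(1 + 0.013490 + 0.072444) = 1/1.0859 = 0.9209; α₂ = α₁·K2/[H⁺] = 0.06671
α₁ + 2α₂ = 1.0543
CA = 1.0543 × 2.10 = 2.21 mmol/kg

CA = 2.21 mmol/kg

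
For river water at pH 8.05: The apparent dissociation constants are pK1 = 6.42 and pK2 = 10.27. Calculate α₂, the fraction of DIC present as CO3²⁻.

α₂ = 1 / (1 + [H⁺]/K2 + [H⁺]²/(K1K2)) = 1 / (1 + 10^+2.22 + 10^+0.59)
   = 1 / (1 + 165.96 + 3.8905) = 1/170.85 = 0.005853

α₂ = 0.00585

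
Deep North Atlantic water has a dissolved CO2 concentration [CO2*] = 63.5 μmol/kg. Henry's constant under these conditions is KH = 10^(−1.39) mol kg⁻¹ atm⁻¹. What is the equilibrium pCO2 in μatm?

pCO2 = 1560 μatm

KH = 10^(−1.39) = 4.074×10^-2 mol kg⁻¹ atm⁻¹
pCO2 = [CO2*]/KH = 63.5×10^-6 / 4.074×10^-2 = 1.56×10^-3 atm = 1560 μatm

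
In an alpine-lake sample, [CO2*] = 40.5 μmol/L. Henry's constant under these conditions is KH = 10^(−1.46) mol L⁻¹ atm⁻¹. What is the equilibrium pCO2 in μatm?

KH = 10^(−1.46) = 3.467×10^-2 mol L⁻¹ atm⁻¹
pCO2 = [CO2*]/KH = 40.5×10^-6 / 3.467×10^-2 = 1.17×10^-3 atm = 1170 μatm

pCO2 = 1170 μatm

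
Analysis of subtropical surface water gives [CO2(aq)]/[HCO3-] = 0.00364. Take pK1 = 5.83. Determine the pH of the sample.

pH = 8.27

From K1 = [H⁺][HCO3-]/[CO2(aq)]:  pH = pK1 − log₁₀([CO2(aq)]/[HCO3-])
log₁₀(0.00364) = -2.439
pH = 5.83 − (-2.439) = 8.27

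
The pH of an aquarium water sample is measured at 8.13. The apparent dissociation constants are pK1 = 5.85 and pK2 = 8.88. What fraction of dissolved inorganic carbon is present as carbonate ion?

α₂ = 0.150

α₂ = 1 / (1 + [H⁺]/K2 + [H⁺]²/(K1K2)) = 1 / (1 + 10^+0.75 + 10^-1.53)
   = 1 / (1 + 5.6234 + 0.029512) = 1/6.6529 = 0.1503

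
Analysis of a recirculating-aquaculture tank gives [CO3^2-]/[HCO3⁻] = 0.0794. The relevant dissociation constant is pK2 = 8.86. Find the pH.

From K2 = [H⁺][CO3^2-]/[HCO3⁻]:  pH = pK2 + log₁₀([CO3^2-]/[HCO3⁻])
log₁₀(0.0794) = -1.100
pH = 8.86 + (-1.100) = 7.76

pH = 7.76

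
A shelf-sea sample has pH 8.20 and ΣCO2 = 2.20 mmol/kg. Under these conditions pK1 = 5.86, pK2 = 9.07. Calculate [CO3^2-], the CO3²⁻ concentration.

α₂ = 1 / (1 + [H⁺]/K2 + [H⁺]²/(K1K2)) = 1 / (1 + 10^+0.87 + 10^-1.47)
   = 1 / (1 + 7.4131 + 0.033884) = 1/8.4470 = 0.1184
[CO3²⁻] = α₂ × DIC = 0.1184 × 2.20 = 0.260 mmol/kg

[CO3²⁻] = 0.260 mmol/kg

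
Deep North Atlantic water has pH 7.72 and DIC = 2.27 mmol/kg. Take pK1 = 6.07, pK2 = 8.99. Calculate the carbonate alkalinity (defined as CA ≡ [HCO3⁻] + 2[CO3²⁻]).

CA = 2.34 mmol/kg

CA = [HCO3⁻] + 2[CO3²⁻] = (α₁ + 2α₂)·DIC
At pH 7.72: [H⁺]/K1 = 10^-1.65 = 0.022387, K2/[H⁺] = 10^-1.27 = 0.053703
α₁ = 1/(1 + 0.022387 + 0.053703) = 1/1.0761 = 0.9293; α₂ = α₁·K2/[H⁺] = 0.04991
α₁ + 2α₂ = 1.0291
CA = 1.0291 × 2.27 = 2.34 mmol/kg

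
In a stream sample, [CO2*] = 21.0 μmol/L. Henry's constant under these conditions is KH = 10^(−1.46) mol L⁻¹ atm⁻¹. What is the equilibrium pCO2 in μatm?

KH = 10^(−1.46) = 3.467×10^-2 mol L⁻¹ atm⁻¹
pCO2 = [CO2*]/KH = 21.0×10^-6 / 3.467×10^-2 = 6.06×10^-4 atm = 606 μatm

pCO2 = 606 μatm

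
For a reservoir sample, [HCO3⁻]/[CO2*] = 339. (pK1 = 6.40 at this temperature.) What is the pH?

pH = 8.93

From K1 = [H⁺][HCO3⁻]/[CO2*]:  pH = pK1 + log₁₀([HCO3⁻]/[CO2*])
log₁₀(339) = +2.530
pH = 6.40 + (+2.530) = 8.93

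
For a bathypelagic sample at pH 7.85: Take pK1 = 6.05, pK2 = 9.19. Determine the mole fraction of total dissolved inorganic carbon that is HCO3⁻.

α₁ = 1 / (1 + [H⁺]/K1 + K2/[H⁺]) = 1 / (1 + 10^-1.80 + 10^-1.34)
   = 1 / (1 + 0.015849 + 0.045709) = 1/1.0616 = 0.9420

α₁ = 0.942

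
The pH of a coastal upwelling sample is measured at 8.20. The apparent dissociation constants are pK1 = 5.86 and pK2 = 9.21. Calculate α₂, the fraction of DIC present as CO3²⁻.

α₂ = 0.0887

α₂ = 1 / (1 + [H⁺]/K2 + [H⁺]²/(K1K2)) = 1 / (1 + 10^+1.01 + 10^-1.33)
   = 1 / (1 + 10.233 + 0.046774) = 1/11.280 = 0.08865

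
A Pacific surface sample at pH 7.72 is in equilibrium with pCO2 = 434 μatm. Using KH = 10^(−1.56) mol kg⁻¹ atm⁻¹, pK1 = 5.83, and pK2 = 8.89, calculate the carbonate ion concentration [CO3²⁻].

[CO2*] = KH · pCO2 = 10^(−1.56) × 434×10^-6 = 1.195×10^-5 mol/kg
α₀ = 1/(1 + K1/[H⁺] + K1K2/[H⁺]²) = 1/(1 + 10^+1.89 + 10^+0.72) = 0.01192
DIC = [CO2*]/α₀ = 1.195×10^-5 / 0.01192 = 1.003 mmol/kg
[CO3²⁻] = α₂·DIC; α₂ = 0.06257, so [CO3²⁻] = 0.06257 × 1.003 = 0.0627 mmol/kg

[CO3²⁻] = 0.0627 mmol/kg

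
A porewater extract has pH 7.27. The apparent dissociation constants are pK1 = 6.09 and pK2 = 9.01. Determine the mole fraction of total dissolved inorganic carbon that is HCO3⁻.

α₁ = 1 / (1 + [H⁺]/K1 + K2/[H⁺]) = 1 / (1 + 10^-1.18 + 10^-1.74)
   = 1 / (1 + 0.066069 + 0.018197) = 1/1.0843 = 0.9223

α₁ = 0.922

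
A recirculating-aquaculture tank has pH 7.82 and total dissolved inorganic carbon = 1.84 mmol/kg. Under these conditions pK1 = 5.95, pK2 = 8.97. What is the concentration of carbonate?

[CO3²⁻] = 0.120 mmol/kg

α₂ = 1 / (1 + [H⁺]/K2 + [H⁺]²/(K1K2)) = 1 / (1 + 10^+1.15 + 10^-0.72)
   = 1 / (1 + 14.125 + 0.19055) = 1/15.316 = 0.06529
[CO3²⁻] = α₂ × DIC = 0.06529 × 1.84 = 0.120 mmol/kg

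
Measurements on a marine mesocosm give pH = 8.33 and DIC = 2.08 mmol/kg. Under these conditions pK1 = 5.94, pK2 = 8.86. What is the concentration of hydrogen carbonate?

[HCO3⁻] = 1.60 mmol/kg

α₁ = 1 / (1 + [H⁺]/K1 + K2/[H⁺]) = 1 / (1 + 10^-2.39 + 10^-0.53)
   = 1 / (1 + 0.0040738 + 0.29512) = 1/1.2992 = 0.7697
[HCO3⁻] = α₁ × DIC = 0.7697 × 2.08 = 1.60 mmol/kg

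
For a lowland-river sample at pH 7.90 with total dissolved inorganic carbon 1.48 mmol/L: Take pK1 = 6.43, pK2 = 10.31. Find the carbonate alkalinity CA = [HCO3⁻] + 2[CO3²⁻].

CA = 1.44 mmol/L

CA = [HCO3⁻] + 2[CO3²⁻] = (α₁ + 2α₂)·DIC
At pH 7.90: [H⁺]/K1 = 10^-1.47 = 0.033884, K2/[H⁺] = 10^-2.41 = 0.0038905
α₁ = 1/(1 + 0.033884 + 0.0038905) = 1/1.0378 = 0.9636; α₂ = α₁·K2/[H⁺] = 0.003749
α₁ + 2α₂ = 0.9711
CA = 0.9711 × 1.48 = 1.44 mmol/L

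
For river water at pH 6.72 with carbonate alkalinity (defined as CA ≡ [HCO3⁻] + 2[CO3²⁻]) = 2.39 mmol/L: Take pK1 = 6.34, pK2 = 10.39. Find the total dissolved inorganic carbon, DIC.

DIC = 3.39 mmol/L

CA = [HCO3⁻] + 2[CO3²⁻] = (α₁ + 2α₂)·DIC
At pH 6.72: [H⁺]/K1 = 10^-0.38 = 0.41687, K2/[H⁺] = 10^-3.67 = 0.00021380
α₁ = 1/(1 + 0.41687 + 0.00021380) = 1/1.4171 = 0.7057; α₂ = α₁·K2/[H⁺] = 0.0001509
α₁ + 2α₂ = 0.7060
DIC = CA / (α₁ + 2α₂) = 2.39 / 0.7060 = 3.39 mmol/L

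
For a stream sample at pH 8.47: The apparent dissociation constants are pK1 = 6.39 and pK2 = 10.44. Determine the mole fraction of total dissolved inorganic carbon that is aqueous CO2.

α₀ = 1 / (1 + K1/[H⁺] + K1K2/[H⁺]²) = 1 / (1 + 10^+2.08 + 10^+0.11)
   = 1 / (1 + 120.23 + 1.2882) = 1/122.51 = 0.008162

α₀ = 0.00816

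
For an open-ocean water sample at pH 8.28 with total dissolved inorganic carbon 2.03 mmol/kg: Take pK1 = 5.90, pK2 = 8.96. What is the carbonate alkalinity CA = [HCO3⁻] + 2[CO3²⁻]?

CA = [HCO3⁻] + 2[CO3²⁻] = (α₁ + 2α₂)·DIC
At pH 8.28: [H⁺]/K1 = 10^-2.38 = 0.0041687, K2/[H⁺] = 10^-0.68 = 0.20893
α₁ = 1/(1 + 0.0041687 + 0.20893) = 1/1.2131 = 0.8243; α₂ = α₁·K2/[H⁺] = 0.1722
α₁ + 2α₂ = 1.1688
CA = 1.1688 × 2.03 = 2.37 mmol/kg

CA = 2.37 mmol/kg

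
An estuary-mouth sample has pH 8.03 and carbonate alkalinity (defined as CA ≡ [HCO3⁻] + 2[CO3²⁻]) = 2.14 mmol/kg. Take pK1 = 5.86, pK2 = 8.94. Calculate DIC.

DIC = 1.94 mmol/kg

CA = [HCO3⁻] + 2[CO3²⁻] = (α₁ + 2α₂)·DIC
At pH 8.03: [H⁺]/K1 = 10^-2.17 = 0.0067608, K2/[H⁺] = 10^-0.91 = 0.12303
α₁ = 1/(1 + 0.0067608 + 0.12303) = 1/1.1298 = 0.8851; α₂ = α₁·K2/[H⁺] = 0.1089
α₁ + 2α₂ = 1.1029
DIC = CA / (α₁ + 2α₂) = 2.14 / 1.1029 = 1.94 mmol/kg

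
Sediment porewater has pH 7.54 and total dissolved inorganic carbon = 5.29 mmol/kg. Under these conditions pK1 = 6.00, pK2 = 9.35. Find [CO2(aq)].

[CO2*] = 0.146 mmol/kg

α₀ = 1 / (1 + K1/[H⁺] + K1K2/[H⁺]²) = 1 / (1 + 10^+1.54 + 10^-0.27)
   = 1 / (1 + 34.674 + 0.53703) = 1/36.211 = 0.02762
[CO2*] = α₀ × DIC = 0.02762 × 5.29 = 0.146 mmol/kg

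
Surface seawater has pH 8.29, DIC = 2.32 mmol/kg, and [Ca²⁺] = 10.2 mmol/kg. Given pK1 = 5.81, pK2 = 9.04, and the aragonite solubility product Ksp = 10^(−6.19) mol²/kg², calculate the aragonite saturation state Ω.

α₂ = 1 / (1 + [H⁺]/K2 + [H⁺]²/(K1K2)) = 1 / (1 + 10^+0.75 + 10^-1.73)
   = 1 / (1 + 5.6234 + 0.018621) = 1/6.6420 = 0.1506
[CO3²⁻] = α₂ × DIC = 0.1506 × 2.32 = 0.3493 mmol/kg
Ksp = 10^(−6.19) = 6.457×10^-7
Ω = [Ca²⁺][CO3²⁻]/Ksp = (10.2×10^-3)(3.493×10^-4) / 6.457×10^-7 = 5.52

Ω = 5.52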